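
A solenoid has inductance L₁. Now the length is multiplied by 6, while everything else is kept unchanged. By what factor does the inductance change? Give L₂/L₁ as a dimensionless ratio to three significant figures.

L₂/L₁ = 0.167

For a solenoid, L ∝ μᵣN²A/ℓ.
L₂/L₁ = (6)^-1 = 0.167.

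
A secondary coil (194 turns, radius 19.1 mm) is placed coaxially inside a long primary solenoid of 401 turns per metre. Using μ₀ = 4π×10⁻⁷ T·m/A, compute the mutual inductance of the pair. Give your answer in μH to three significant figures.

The outer solenoid produces a uniform field B₁ = μ₀n₁I₁ across the inner coil,
so the flux linkage is N₂Φ = N₂B₁A₂ = μ₀n₁N₂A₂·I₁, giving M = μ₀n₁N₂A₂.
A₂ = πr² = π(1.910×10^-2 m)² = 1.146×10^-3 m².
M = (4π×10⁻⁷)(401)(194)(1.146×10^-3) = 1.120×10^-4 H.

M ≈ 112 μH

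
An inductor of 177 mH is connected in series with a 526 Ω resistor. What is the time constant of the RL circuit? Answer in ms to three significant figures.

τ = L/R = (0.177 H)/(526 Ω) = 3.365×10^-4 s.

τ ≈ 0.337 ms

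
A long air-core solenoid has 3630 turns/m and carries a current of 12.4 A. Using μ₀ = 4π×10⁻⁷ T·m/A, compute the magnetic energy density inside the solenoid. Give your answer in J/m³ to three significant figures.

B = μ₀nI = (4π×10⁻⁷)(3.630×10^3)(12.4) = 5.656×10^-2 T.
u = B²/(2μ₀) = (5.656×10^-2)²/(2×4π×10⁻⁷) = 1.273×10^3 J/m³.

u ≈ 1270 J/m³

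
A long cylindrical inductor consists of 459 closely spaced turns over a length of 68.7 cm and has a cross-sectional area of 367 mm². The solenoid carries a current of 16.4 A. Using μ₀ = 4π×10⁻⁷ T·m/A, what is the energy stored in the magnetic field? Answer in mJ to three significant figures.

A = 367 mm² = 3.670×10^-4 m².
L = μ₀N²A/ℓ = (4π×10⁻⁷)(459)²(3.670×10^-4)/(0.687) = 1.414×10^-4 H.
U = ½LI² = ½(1.414×10^-4)(16.4)² = 1.902×10^-2 J.

U ≈ 19.0 mJ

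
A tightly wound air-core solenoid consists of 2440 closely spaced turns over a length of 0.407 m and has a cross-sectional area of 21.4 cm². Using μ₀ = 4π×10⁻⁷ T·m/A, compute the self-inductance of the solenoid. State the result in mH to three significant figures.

A = 21.4 cm² = 2.140×10^-3 m².
For a long solenoid, L = μ₀N²A/ℓ.
L = (4π×10⁻⁷)(2440)²(2.140×10^-3)/(0.407 m) = 3.934×10^-2 H.

L ≈ 39.3 mH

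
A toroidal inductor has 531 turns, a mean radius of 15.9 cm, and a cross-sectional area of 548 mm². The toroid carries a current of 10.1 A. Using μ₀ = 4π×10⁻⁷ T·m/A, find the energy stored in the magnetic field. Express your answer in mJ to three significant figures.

L = μ₀N²A/(2πR) = (4π×10⁻⁷)(531)²(5.480×10^-4)/(2π×0.159) = 1.944×10^-4 H.
U = ½LI² = ½(1.944×10^-4)(10.1)² = 9.913×10^-3 J.

U ≈ 9.91 mJ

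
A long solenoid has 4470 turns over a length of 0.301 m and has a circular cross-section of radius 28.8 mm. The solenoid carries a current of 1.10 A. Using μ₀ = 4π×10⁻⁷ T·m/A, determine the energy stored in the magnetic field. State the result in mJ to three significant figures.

U ≈ 132 mJ

A = πr² = π(2.880×10^-2 m)² = 2.606×10^-3 m².
L = μ₀N²A/ℓ = (4π×10⁻⁷)(4470)²(2.606×10^-3)/(0.301) = 0.2174 H.
U = ½LI² = ½(0.2174)(1.10)² = 0.1315 J.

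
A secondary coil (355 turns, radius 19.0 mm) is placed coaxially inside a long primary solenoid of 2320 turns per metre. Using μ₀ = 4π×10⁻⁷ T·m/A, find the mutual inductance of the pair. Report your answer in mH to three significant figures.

The outer solenoid produces a uniform field B₁ = μ₀n₁I₁ across the inner coil,
so the flux linkage is N₂Φ = N₂B₁A₂ = μ₀n₁N₂A₂·I₁, giving M = μ₀n₁N₂A₂.
A₂ = πr² = π(1.900×10^-2 m)² = 1.134×10^-3 m².
M = (4π×10⁻⁷)(2320)(355)(1.134×10^-3) = 1.174×10^-3 H.

M ≈ 1.17 mH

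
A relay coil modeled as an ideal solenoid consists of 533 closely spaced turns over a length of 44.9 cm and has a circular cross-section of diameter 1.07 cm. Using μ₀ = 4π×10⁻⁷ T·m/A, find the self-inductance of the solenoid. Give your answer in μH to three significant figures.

L ≈ 71.5 μH

A = π(d/2)² = π(5.350×10^-3 m)² = 8.992×10^-5 m².
For a long solenoid, L = μ₀N²A/ℓ.
L = (4π×10⁻⁷)(533)²(8.992×10^-5)/(0.449 m) = 7.149×10^-5 H.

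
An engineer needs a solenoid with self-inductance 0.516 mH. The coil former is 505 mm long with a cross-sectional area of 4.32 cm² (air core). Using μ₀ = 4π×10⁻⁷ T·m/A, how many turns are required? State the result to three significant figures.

A = 4.32 cm² = 4.320×10^-4 m².
From L = μ₀N²A/ℓ, N = √(Lℓ / (μ₀A)).
N = √[(5.160×10^-4)(0.505) / ((4π×10⁻⁷)×4.320×10^-4)] = √(4.800×10^5) ≈ 692.8.

N ≈ 693 turns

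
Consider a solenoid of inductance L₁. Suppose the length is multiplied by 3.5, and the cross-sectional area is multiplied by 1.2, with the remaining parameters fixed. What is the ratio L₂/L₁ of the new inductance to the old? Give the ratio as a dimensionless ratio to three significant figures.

For a solenoid, L ∝ μᵣN²A/ℓ.
L₂/L₁ = (3.5)^-1 × (1.2) = 0.343.

L₂/L₁ = 0.343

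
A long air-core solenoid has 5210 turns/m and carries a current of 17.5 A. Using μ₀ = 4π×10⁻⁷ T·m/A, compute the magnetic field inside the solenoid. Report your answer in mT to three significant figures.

Inside a long solenoid, B = μ₀nI.
B = (4π×10⁻⁷)(5.210×10^3 m⁻¹)(17.5 A) = 0.1146 T.

B ≈ 115 mT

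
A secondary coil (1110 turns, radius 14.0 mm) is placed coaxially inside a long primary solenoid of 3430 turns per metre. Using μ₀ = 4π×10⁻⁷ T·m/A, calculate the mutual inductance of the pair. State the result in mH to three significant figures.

The outer solenoid produces a uniform field B₁ = μ₀n₁I₁ across the inner coil,
so the flux linkage is N₂Φ = N₂B₁A₂ = μ₀n₁N₂A₂·I₁, giving M = μ₀n₁N₂A₂.
A₂ = πr² = π(1.400×10^-2 m)² = 6.158×10^-4 m².
M = (4π×10⁻⁷)(3430)(1110)(6.158×10^-4) = 2.946×10^-3 H.

M ≈ 2.95 mH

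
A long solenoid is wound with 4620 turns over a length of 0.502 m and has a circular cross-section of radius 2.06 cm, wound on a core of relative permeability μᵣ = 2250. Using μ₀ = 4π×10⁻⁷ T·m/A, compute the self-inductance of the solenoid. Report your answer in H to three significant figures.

A = πr² = π(2.060×10^-2 m)² = 1.333×10^-3 m².
For a long solenoid, L = μ₀μᵣN²A/ℓ.
L = (4π×10⁻⁷)(2250)(4620)²(1.333×10^-3)/(0.502 m) = 160.3 H.

L ≈ 160 H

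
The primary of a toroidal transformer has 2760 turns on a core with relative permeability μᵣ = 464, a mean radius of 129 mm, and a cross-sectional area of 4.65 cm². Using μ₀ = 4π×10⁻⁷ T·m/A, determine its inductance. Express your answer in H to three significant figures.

L ≈ 2.55 H

For a thin toroid, L = μ₀μᵣN²A/(2πR).
L = (4π×10⁻⁷)(464)(2760)²(4.650×10^-4) / (2π×0.129 m) = 2.548 H.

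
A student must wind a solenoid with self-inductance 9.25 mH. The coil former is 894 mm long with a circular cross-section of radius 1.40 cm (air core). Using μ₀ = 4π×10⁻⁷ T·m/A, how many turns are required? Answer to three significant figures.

N ≈ 3270 turns

A = πr² = π(1.400×10^-2 m)² = 6.158×10^-4 m².
From L = μ₀N²A/ℓ, N = √(Lℓ / (μ₀A)).
N = √[(9.250×10^-3)(0.894) / ((4π×10⁻⁷)×6.158×10^-4)] = √(1.069×10^7) ≈ 3269.1.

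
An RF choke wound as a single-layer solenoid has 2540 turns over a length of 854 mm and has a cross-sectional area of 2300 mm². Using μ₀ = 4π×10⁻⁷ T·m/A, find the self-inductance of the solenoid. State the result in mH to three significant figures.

L ≈ 21.8 mH

A = 2300 mm² = 2.300×10^-3 m².
For a long solenoid, L = μ₀N²A/ℓ.
L = (4π×10⁻⁷)(2540)²(2.300×10^-3)/(0.854 m) = 2.183×10^-2 H.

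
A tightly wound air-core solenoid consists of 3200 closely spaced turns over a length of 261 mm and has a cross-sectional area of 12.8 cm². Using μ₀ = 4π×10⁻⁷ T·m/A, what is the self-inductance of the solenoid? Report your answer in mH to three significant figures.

A = 12.8 cm² = 1.280×10^-3 m².
For a long solenoid, L = μ₀N²A/ℓ.
L = (4π×10⁻⁷)(3200)²(1.280×10^-3)/(0.261 m) = 6.311×10^-2 H.

L ≈ 63.1 mH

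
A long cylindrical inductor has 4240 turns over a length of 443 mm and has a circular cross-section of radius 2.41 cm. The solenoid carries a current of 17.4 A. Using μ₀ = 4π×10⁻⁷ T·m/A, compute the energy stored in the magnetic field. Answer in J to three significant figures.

U ≈ 14.1 J

A = πr² = π(2.410×10^-2 m)² = 1.8247×10^-3 m².
L = μ₀N²A/ℓ = (4π×10⁻⁷)(4240)²(1.8247×10^-3)/(0.443) = 9.305×10^-2 H.
U = ½LI² = ½(9.305×10^-2)(17.4)² = 14.09 J.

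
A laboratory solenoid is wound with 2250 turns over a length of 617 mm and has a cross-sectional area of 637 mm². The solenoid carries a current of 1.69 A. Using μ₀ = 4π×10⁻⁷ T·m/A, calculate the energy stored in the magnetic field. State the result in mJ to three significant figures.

U ≈ 9.38 mJ

A = 637 mm² = 6.370×10^-4 m².
L = μ₀N²A/ℓ = (4π×10⁻⁷)(2250)²(6.370×10^-4)/(0.617) = 6.568×10^-3 H.
U = ½LI² = ½(6.568×10^-3)(1.69)² = 9.379×10^-3 J.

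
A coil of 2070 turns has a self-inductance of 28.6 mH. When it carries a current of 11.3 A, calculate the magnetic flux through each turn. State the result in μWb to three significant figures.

From L = NΦ_B/I, the flux per turn is Φ_B = LI/N.
Φ_B = (2.860×10^-2 H)(11.3 A)/2070 = 1.561×10^-4 Wb.

Φ_B ≈ 156 μWb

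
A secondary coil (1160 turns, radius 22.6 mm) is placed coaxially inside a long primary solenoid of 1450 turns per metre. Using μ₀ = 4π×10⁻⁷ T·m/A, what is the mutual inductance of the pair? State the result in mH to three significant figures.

The outer solenoid produces a uniform field B₁ = μ₀n₁I₁ across the inner coil,
so the flux linkage is N₂Φ = N₂B₁A₂ = μ₀n₁N₂A₂·I₁, giving M = μ₀n₁N₂A₂.
A₂ = πr² = π(2.260×10^-2 m)² = 1.6046×10^-3 m².
M = (4π×10⁻⁷)(1450)(1160)(1.6046×10^-3) = 3.392×10^-3 H.

M ≈ 3.39 mH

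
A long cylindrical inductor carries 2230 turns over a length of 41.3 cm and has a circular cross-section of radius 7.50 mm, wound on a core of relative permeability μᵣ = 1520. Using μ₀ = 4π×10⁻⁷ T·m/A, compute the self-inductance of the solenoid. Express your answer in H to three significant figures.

L ≈ 4.06 H

A = πr² = π(7.500×10^-3 m)² = 1.767×10^-4 m².
For a long solenoid, L = μ₀μᵣN²A/ℓ.
L = (4π×10⁻⁷)(1520)(2230)²(1.767×10^-4)/(0.413 m) = 4.064 H.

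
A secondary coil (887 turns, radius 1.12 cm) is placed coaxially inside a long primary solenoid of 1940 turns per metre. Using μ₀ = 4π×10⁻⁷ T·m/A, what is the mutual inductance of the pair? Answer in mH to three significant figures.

M ≈ 0.852 mH

The outer solenoid produces a uniform field B₁ = μ₀n₁I₁ across the inner coil,
so the flux linkage is N₂Φ = N₂B₁A₂ = μ₀n₁N₂A₂·I₁, giving M = μ₀n₁N₂A₂.
A₂ = πr² = π(1.120×10^-2 m)² = 3.941×10^-4 m².
M = (4π×10⁻⁷)(1940)(887)(3.941×10^-4) = 8.522×10^-4 H.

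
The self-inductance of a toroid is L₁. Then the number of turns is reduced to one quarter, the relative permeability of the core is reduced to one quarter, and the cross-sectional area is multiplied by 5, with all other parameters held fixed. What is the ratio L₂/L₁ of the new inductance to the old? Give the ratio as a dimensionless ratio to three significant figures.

For a toroid, L ∝ μᵣN²A/R.
L₂/L₁ = (0.25)^2 × (0.25) × (5) = 0.0781.

L₂/L₁ = 0.0781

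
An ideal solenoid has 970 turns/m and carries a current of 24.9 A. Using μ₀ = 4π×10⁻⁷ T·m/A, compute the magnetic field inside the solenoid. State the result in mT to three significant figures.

B ≈ 30.4 mT

Inside a long solenoid, B = μ₀nI.
B = (4π×10⁻⁷)(970 m⁻¹)(24.9 A) = 3.035×10^-2 T.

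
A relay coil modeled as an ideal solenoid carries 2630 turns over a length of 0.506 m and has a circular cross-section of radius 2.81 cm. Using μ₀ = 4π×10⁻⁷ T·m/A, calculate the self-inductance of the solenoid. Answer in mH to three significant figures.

A = πr² = π(2.810×10^-2 m)² = 2.481×10^-3 m².
For a long solenoid, L = μ₀N²A/ℓ.
L = (4π×10⁻⁷)(2630)²(2.481×10^-3)/(0.506 m) = 4.261×10^-2 H.

L ≈ 42.6 mH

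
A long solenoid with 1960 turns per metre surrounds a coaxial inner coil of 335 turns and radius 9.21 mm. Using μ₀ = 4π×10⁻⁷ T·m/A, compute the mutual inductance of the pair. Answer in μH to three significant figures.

M ≈ 220 μH

The outer solenoid produces a uniform field B₁ = μ₀n₁I₁ across the inner coil,
so the flux linkage is N₂Φ = N₂B₁A₂ = μ₀n₁N₂A₂·I₁, giving M = μ₀n₁N₂A₂.
A₂ = πr² = π(9.210×10^-3 m)² = 2.6648×10^-4 m².
M = (4π×10⁻⁷)(1960)(335)(2.6648×10^-4) = 2.199×10^-4 H.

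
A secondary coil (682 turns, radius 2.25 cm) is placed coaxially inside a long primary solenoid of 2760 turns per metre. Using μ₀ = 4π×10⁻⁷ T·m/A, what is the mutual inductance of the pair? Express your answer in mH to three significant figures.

The outer solenoid produces a uniform field B₁ = μ₀n₁I₁ across the inner coil,
so the flux linkage is N₂Φ = N₂B₁A₂ = μ₀n₁N₂A₂·I₁, giving M = μ₀n₁N₂A₂.
A₂ = πr² = π(2.250×10^-2 m)² = 1.590×10^-3 m².
M = (4π×10⁻⁷)(2760)(682)(1.590×10^-3) = 3.762×10^-3 H.

M ≈ 3.76 mH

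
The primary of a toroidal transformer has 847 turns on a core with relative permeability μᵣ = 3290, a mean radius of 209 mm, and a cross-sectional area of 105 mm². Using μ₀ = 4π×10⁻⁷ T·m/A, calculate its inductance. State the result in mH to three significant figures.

For a thin toroid, L = μ₀μᵣN²A/(2πR).
L = (4π×10⁻⁷)(3290)(847)²(1.050×10^-4) / (2π×0.209 m) = 0.2372 H.

L ≈ 237 mH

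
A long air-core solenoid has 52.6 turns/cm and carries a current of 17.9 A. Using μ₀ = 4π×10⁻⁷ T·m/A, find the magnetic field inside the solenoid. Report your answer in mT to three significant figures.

Inside a long solenoid, B = μ₀nI.
B = (4π×10⁻⁷)(5.260×10^3 m⁻¹)(17.9 A) = 0.1183 T.

B ≈ 118 mT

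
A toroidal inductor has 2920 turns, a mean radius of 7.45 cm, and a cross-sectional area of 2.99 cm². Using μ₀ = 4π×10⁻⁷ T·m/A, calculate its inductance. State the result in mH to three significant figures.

For a thin toroid, L = μ₀N²A/(2πR).
L = (4π×10⁻⁷)(2920)²(2.990×10^-4) / (2π×7.450×10^-2 m) = 6.844×10^-3 H.

L ≈ 6.84 mH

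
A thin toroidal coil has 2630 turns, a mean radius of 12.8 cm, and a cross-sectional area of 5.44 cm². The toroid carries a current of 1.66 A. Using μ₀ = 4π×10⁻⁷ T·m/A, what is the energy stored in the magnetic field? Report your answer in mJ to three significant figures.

U ≈ 8.10 mJ

L = μ₀N²A/(2πR) = (4π×10⁻⁷)(2630)²(5.440×10^-4)/(2π×0.128) = 5.879×10^-3 H.
U = ½LI² = ½(5.879×10^-3)(1.66)² = 8.101×10^-3 J.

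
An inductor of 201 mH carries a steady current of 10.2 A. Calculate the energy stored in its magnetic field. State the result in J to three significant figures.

U ≈ 10.5 J

Stored magnetic energy: U = ½LI².
U = ½(0.201 H)(10.2 A)² = 10.46 J.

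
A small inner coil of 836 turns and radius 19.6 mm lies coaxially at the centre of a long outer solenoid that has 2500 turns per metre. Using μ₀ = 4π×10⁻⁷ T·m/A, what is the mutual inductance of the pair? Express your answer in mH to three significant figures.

M ≈ 3.17 mH

The outer solenoid produces a uniform field B₁ = μ₀n₁I₁ across the inner coil,
so the flux linkage is N₂Φ = N₂B₁A₂ = μ₀n₁N₂A₂·I₁, giving M = μ₀n₁N₂A₂.
A₂ = πr² = π(1.960×10^-2 m)² = 1.207×10^-3 m².
M = (4π×10⁻⁷)(2500)(836)(1.207×10^-3) = 3.170×10^-3 H.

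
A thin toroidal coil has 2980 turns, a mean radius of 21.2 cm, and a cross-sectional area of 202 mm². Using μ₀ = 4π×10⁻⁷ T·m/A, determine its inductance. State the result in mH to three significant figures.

L ≈ 1.69 mH

For a thin toroid, L = μ₀N²A/(2πR).
L = (4π×10⁻⁷)(2980)²(2.020×10^-4) / (2π×0.212 m) = 1.692×10^-3 H.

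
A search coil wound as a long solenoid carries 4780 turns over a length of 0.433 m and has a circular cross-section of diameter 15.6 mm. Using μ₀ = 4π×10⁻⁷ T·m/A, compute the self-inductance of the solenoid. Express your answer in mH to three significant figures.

A = π(d/2)² = π(7.800×10^-3 m)² = 1.911×10^-4 m².
For a long solenoid, L = μ₀N²A/ℓ.
L = (4π×10⁻⁷)(4780)²(1.911×10^-4)/(0.433 m) = 1.267×10^-2 H.

L ≈ 12.7 mH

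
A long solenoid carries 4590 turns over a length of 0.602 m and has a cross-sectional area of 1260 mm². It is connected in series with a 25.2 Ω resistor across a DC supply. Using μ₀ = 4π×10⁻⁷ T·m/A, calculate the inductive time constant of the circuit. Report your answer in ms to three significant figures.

τ ≈ 2.20 ms

A = 1260 mm² = 1.260×10^-3 m².
L = μ₀N²A/ℓ = (4π×10⁻⁷)(4590)²(1.260×10^-3)/(0.602) = 5.541×10^-2 H.
τ = L/R = (5.541×10^-2)/(25.2) = 2.199×10^-3 s.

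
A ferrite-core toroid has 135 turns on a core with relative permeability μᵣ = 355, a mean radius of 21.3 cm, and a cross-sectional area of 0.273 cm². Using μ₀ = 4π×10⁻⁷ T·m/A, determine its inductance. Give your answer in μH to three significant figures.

For a thin toroid, L = μ₀μᵣN²A/(2πR).
L = (4π×10⁻⁷)(355)(135)²(2.730×10^-5) / (2π×0.213 m) = 1.658×10^-4 H.

L ≈ 166 μH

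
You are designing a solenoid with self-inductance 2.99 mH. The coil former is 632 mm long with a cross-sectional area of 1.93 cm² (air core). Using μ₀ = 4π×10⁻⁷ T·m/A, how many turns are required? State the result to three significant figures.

A = 1.93 cm² = 1.930×10^-4 m².
From L = μ₀N²A/ℓ, N = √(Lℓ / (μ₀A)).
N = √[(2.990×10^-3)(0.632) / ((4π×10⁻⁷)×1.930×10^-4)] = √(7.792×10^6) ≈ 2791.3.

N ≈ 2790 turns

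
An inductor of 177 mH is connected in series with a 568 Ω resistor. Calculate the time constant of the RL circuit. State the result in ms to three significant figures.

τ = L/R = (0.177 H)/(568 Ω) = 3.116×10^-4 s.

τ ≈ 0.312 ms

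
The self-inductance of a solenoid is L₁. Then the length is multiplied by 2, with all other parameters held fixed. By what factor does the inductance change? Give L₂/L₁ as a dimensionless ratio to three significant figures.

For a solenoid, L ∝ μᵣN²A/ℓ.
L₂/L₁ = (2)^-1 = 0.500.

L₂/L₁ = 0.500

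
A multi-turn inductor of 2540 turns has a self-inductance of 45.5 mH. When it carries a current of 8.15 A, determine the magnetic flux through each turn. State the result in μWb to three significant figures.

Φ_B ≈ 146 μWb

From L = NΦ_B/I, the flux per turn is Φ_B = LI/N.
Φ_B = (4.550×10^-2 H)(8.15 A)/2540 = 1.460×10^-4 Wb.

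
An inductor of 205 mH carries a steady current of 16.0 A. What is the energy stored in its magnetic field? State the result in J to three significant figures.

U ≈ 26.2 J

Stored magnetic energy: U = ½LI².
U = ½(0.205 H)(16.0 A)² = 26.24 J.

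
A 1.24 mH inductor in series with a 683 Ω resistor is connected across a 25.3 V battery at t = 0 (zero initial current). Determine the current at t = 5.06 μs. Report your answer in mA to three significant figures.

I ≈ 34.8 mA

τ = L/R = 1.240×10^-3/683 = 1.816×10^-6 s; final current I_∞ = ε/R = 25.3/683 = 3.704×10^-2 A.
I(t) = I_∞(1 − e^(−t/τ)) with t/τ = 2.787.
I = (3.704×10^-2)(1 − e^(−2.787)) = 3.476×10^-2 A.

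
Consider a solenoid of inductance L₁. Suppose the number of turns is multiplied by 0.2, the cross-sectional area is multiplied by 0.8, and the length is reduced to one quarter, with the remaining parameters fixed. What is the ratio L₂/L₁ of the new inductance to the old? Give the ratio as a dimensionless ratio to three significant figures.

For a solenoid, L ∝ μᵣN²A/ℓ.
L₂/L₁ = (0.2)^2 × (0.8) × (0.25)^-1 = 0.128.

L₂/L₁ = 0.128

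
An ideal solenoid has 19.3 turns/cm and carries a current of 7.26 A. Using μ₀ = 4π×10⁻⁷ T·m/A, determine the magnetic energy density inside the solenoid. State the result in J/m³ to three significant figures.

B = μ₀nI = (4π×10⁻⁷)(1.930×10^3)(7.26) = 1.761×10^-2 T.
u = B²/(2μ₀) = (1.761×10^-2)²/(2×4π×10⁻⁷) = 123.4 J/m³.

u ≈ 123 J/m³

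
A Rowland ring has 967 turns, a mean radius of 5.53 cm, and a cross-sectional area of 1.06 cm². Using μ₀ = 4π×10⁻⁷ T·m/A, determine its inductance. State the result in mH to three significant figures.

L ≈ 0.358 mH

For a thin toroid, L = μ₀N²A/(2πR).
L = (4π×10⁻⁷)(967)²(1.060×10^-4) / (2π×5.530×10^-2 m) = 3.5848×10^-4 H.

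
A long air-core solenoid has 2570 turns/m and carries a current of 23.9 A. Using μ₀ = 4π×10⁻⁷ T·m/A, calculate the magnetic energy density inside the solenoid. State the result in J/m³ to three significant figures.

B = μ₀nI = (4π×10⁻⁷)(2.570×10^3)(23.9) = 7.719×10^-2 T.
u = B²/(2μ₀) = (7.719×10^-2)²/(2×4π×10⁻⁷) = 2.371×10^3 J/m³.

u ≈ 2370 J/m³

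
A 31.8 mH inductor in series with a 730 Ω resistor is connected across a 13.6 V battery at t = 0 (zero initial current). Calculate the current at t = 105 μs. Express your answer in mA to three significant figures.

τ = L/R = 3.180×10^-2/730 = 4.356×10^-5 s; final current I_∞ = ε/R = 13.6/730 = 1.863×10^-2 A.
I(t) = I_∞(1 − e^(−t/τ)) with t/τ = 2.410.
I = (1.863×10^-2)(1 − e^(−2.410)) = 1.696×10^-2 A.

I ≈ 17.0 mA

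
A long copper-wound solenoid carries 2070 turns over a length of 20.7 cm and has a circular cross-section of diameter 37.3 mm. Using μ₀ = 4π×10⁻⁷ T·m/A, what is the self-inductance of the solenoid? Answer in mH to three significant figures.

L ≈ 28.4 mH

A = π(d/2)² = π(1.865×10^-2 m)² = 1.093×10^-3 m².
For a long solenoid, L = μ₀N²A/ℓ.
L = (4π×10⁻⁷)(2070)²(1.093×10^-3)/(0.207 m) = 2.842×10^-2 H.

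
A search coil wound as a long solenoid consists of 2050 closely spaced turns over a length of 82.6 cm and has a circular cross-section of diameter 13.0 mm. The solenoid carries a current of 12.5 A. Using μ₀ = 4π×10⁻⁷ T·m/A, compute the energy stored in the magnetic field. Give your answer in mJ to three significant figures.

U ≈ 66.3 mJ

A = π(d/2)² = π(6.500×10^-3 m)² = 1.327×10^-4 m².
L = μ₀N²A/ℓ = (4π×10⁻⁷)(2050)²(1.327×10^-4)/(0.826) = 8.486×10^-4 H.
U = ½LI² = ½(8.486×10^-4)(12.5)² = 6.630×10^-2 J.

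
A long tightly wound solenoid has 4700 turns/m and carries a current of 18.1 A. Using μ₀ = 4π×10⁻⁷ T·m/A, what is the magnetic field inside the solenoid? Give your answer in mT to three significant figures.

B ≈ 107 mT

Inside a long solenoid, B = μ₀nI.
B = (4π×10⁻⁷)(4.700×10^3 m⁻¹)(18.1 A) = 0.1069 T.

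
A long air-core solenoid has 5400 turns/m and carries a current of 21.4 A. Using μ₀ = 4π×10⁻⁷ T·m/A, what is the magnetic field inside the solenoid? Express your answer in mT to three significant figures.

Inside a long solenoid, B = μ₀nI.
B = (4π×10⁻⁷)(5.400×10^3 m⁻¹)(21.4 A) = 0.1452 T.

B ≈ 145 mT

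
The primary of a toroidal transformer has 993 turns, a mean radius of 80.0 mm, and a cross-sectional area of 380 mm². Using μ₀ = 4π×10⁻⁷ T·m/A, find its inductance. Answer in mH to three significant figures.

L ≈ 0.937 mH

For a thin toroid, L = μ₀N²A/(2πR).
L = (4π×10⁻⁷)(993)²(3.800×10^-4) / (2π×8.000×10^-2 m) = 9.367×10^-4 H.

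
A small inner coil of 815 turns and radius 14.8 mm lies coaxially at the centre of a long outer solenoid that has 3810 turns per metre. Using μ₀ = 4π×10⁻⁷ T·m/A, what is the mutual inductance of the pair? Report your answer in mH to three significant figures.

M ≈ 2.69 mH

The outer solenoid produces a uniform field B₁ = μ₀n₁I₁ across the inner coil,
so the flux linkage is N₂Φ = N₂B₁A₂ = μ₀n₁N₂A₂·I₁, giving M = μ₀n₁N₂A₂.
A₂ = πr² = π(1.480×10^-2 m)² = 6.881×10^-4 m².
M = (4π×10⁻⁷)(3810)(815)(6.881×10^-4) = 2.685×10^-3 H.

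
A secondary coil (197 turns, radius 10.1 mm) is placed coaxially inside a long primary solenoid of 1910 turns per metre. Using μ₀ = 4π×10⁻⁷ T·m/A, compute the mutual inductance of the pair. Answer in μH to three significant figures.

M ≈ 152 μH

The outer solenoid produces a uniform field B₁ = μ₀n₁I₁ across the inner coil,
so the flux linkage is N₂Φ = N₂B₁A₂ = μ₀n₁N₂A₂·I₁, giving M = μ₀n₁N₂A₂.
A₂ = πr² = π(1.010×10^-2 m)² = 3.2047×10^-4 m².
M = (4π×10⁻⁷)(1910)(197)(3.2047×10^-4) = 1.515×10^-4 H.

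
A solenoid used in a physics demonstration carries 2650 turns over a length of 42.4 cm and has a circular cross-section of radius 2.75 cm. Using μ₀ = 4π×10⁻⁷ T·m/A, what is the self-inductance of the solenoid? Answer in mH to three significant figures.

A = πr² = π(2.750×10^-2 m)² = 2.376×10^-3 m².
For a long solenoid, L = μ₀N²A/ℓ.
L = (4π×10⁻⁷)(2650)²(2.376×10^-3)/(0.424 m) = 4.9448×10^-2 H.

L ≈ 49.4 mH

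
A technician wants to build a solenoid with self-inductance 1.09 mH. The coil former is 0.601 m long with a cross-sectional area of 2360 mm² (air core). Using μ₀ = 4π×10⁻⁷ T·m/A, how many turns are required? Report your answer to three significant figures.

A = 2360 mm² = 2.360×10^-3 m².
From L = μ₀N²A/ℓ, N = √(Lℓ / (μ₀A)).
N = √[(1.090×10^-3)(0.601) / ((4π×10⁻⁷)×2.360×10^-3)] = √(2.209×10^5) ≈ 470.0.

N ≈ 470 turns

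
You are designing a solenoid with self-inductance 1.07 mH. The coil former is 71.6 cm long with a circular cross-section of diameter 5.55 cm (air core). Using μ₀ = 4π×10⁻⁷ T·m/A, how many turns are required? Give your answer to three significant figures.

N ≈ 502 turns

A = π(d/2)² = π(2.775×10^-2 m)² = 2.419×10^-3 m².
From L = μ₀N²A/ℓ, N = √(Lℓ / (μ₀A)).
N = √[(1.070×10^-3)(0.716) / ((4π×10⁻⁷)×2.419×10^-3)] = √(2.520×10^5) ≈ 502.0.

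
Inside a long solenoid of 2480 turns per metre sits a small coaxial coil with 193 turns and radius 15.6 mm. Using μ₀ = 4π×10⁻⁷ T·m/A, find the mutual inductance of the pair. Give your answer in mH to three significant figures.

M ≈ 0.460 mH

The outer solenoid produces a uniform field B₁ = μ₀n₁I₁ across the inner coil,
so the flux linkage is N₂Φ = N₂B₁A₂ = μ₀n₁N₂A₂·I₁, giving M = μ₀n₁N₂A₂.
A₂ = πr² = π(1.560×10^-2 m)² = 7.645×10^-4 m².
M = (4π×10⁻⁷)(2480)(193)(7.645×10^-4) = 4.599×10^-4 H.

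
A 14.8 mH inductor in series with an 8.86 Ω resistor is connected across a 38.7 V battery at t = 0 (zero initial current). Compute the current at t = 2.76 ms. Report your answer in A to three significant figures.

I ≈ 3.53 A

τ = L/R = 1.480×10^-2/8.86 = 1.670×10^-3 s; final current I_∞ = ε/R = 38.7/8.86 = 4.368 A.
I(t) = I_∞(1 − e^(−t/τ)) with t/τ = 1.652.
I = (4.368)(1 − e^(−1.652)) = 3.531 A.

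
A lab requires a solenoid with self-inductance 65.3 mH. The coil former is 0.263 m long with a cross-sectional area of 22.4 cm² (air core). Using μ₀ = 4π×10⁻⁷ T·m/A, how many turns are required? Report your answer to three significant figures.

A = 22.4 cm² = 2.240×10^-3 m².
From L = μ₀N²A/ℓ, N = √(Lℓ / (μ₀A)).
N = √[(6.530×10^-2)(0.263) / ((4π×10⁻⁷)×2.240×10^-3)] = √(6.101×10^6) ≈ 2470.0.

N ≈ 2470 turns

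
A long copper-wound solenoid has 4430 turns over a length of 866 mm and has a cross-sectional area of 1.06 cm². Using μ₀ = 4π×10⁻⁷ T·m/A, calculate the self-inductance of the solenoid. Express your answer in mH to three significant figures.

A = 1.06 cm² = 1.060×10^-4 m².
For a long solenoid, L = μ₀N²A/ℓ.
L = (4π×10⁻⁷)(4430)²(1.060×10^-4)/(0.866 m) = 3.019×10^-3 H.

L ≈ 3.02 mH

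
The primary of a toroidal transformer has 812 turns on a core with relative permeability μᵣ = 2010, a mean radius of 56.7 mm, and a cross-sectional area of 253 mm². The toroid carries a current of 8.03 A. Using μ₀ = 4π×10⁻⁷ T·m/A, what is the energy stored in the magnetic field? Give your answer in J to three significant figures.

L = μ₀μᵣN²A/(2πR) = (4π×10⁻⁷)(2010)(812)²(2.530×10^-4)/(2π×5.670×10^-2) = 1.183 H.
U = ½LI² = ½(1.183)(8.03)² = 38.13 J.

U ≈ 38.1 J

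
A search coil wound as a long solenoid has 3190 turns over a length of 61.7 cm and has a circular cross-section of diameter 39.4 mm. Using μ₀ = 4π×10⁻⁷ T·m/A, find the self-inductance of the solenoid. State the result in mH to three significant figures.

L ≈ 25.3 mH

A = π(d/2)² = π(1.970×10^-2 m)² = 1.219×10^-3 m².
For a long solenoid, L = μ₀N²A/ℓ.
L = (4π×10⁻⁷)(3190)²(1.219×10^-3)/(0.617 m) = 2.527×10^-2 H.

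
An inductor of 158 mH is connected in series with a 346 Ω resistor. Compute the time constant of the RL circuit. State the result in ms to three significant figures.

τ = L/R = (0.158 H)/(346 Ω) = 4.566×10^-4 s.

τ ≈ 0.457 ms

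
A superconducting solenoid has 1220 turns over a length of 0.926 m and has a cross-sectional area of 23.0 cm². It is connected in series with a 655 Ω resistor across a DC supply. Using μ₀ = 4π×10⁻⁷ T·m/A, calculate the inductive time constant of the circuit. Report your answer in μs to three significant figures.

A = 23.0 cm² = 2.300×10^-3 m².
L = μ₀N²A/ℓ = (4π×10⁻⁷)(1220)²(2.300×10^-3)/(0.926) = 4.646×10^-3 H.
τ = L/R = (4.646×10^-3)/(655) = 7.093×10^-6 s.

τ ≈ 7.09 μs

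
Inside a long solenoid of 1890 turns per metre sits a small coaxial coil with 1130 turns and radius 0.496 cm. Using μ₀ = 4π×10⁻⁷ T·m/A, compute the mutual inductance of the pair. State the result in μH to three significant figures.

The outer solenoid produces a uniform field B₁ = μ₀n₁I₁ across the inner coil,
so the flux linkage is N₂Φ = N₂B₁A₂ = μ₀n₁N₂A₂·I₁, giving M = μ₀n₁N₂A₂.
A₂ = πr² = π(4.960×10^-3 m)² = 7.729×10^-5 m².
M = (4π×10⁻⁷)(1890)(1130)(7.729×10^-5) = 2.074×10^-4 H.

M ≈ 207 μH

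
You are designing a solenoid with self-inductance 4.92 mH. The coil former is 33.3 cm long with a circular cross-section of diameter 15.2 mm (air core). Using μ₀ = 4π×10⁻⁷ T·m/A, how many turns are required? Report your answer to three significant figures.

A = π(d/2)² = π(7.600×10^-3 m)² = 1.8146×10^-4 m².
From L = μ₀N²A/ℓ, N = √(Lℓ / (μ₀A)).
N = √[(4.920×10^-3)(0.333) / ((4π×10⁻⁷)×1.8146×10^-4)] = √(7.1849×10^6) ≈ 2680.5.

N ≈ 2680 turns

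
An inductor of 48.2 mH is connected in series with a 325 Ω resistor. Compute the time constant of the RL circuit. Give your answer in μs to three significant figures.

τ = L/R = (4.820×10^-2 H)/(325 Ω) = 1.483×10^-4 s.

τ ≈ 148 μs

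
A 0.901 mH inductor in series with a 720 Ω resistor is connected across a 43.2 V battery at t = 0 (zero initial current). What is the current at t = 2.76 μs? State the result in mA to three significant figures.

I ≈ 53.4 mA

τ = L/R = 9.010×10^-4/720 = 1.251×10^-6 s; final current I_∞ = ε/R = 43.2/720 = 6.000×10^-2 A.
I(t) = I_∞(1 − e^(−t/τ)) with t/τ = 2.206.
I = (6.000×10^-2)(1 − e^(−2.206)) = 5.339×10^-2 A.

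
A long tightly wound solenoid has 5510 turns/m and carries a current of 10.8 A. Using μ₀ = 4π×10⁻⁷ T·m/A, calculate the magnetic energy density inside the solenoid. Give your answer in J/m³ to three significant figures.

B = μ₀nI = (4π×10⁻⁷)(5.510×10^3)(10.8) = 7.478×10^-2 T.
u = B²/(2μ₀) = (7.478×10^-2)²/(2×4π×10⁻⁷) = 2.225×10^3 J/m³.

u ≈ 2230 J/m³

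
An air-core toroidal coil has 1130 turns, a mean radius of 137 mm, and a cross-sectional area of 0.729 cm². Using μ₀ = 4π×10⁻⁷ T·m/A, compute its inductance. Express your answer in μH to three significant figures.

L ≈ 136 μH

For a thin toroid, L = μ₀N²A/(2πR).
L = (4π×10⁻⁷)(1130)²(7.290×10^-5) / (2π×0.137 m) = 1.359×10^-4 H.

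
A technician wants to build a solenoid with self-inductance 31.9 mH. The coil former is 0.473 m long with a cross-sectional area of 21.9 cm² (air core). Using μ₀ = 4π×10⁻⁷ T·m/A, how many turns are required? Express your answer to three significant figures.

A = 21.9 cm² = 2.190×10^-3 m².
From L = μ₀N²A/ℓ, N = √(Lℓ / (μ₀A)).
N = √[(3.190×10^-2)(0.473) / ((4π×10⁻⁷)×2.190×10^-3)] = √(5.483×10^6) ≈ 2341.5.

N ≈ 2340 turns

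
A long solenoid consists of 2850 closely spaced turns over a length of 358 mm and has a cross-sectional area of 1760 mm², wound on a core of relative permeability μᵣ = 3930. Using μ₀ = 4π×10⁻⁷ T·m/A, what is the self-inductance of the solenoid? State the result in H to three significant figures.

L ≈ 197 H

A = 1760 mm² = 1.760×10^-3 m².
For a long solenoid, L = μ₀μᵣN²A/ℓ.
L = (4π×10⁻⁷)(3930)(2850)²(1.760×10^-3)/(0.358 m) = 197.2 H.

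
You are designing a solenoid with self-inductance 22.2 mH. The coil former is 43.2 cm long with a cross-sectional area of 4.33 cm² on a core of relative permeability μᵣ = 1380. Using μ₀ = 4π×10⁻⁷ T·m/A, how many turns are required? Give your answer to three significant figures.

A = 4.33 cm² = 4.330×10^-4 m².
From L = μ₀μᵣN²A/ℓ, N = √(Lℓ / (μ₀μᵣA)).
N = √[(2.220×10^-2)(0.432) / ((4π×10⁻⁷)(1380)×4.330×10^-4)] = √(1.277×10^4) ≈ 113.0.

N ≈ 113 turns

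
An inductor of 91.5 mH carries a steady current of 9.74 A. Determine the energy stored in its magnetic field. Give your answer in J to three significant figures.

U ≈ 4.34 J

Stored magnetic energy: U = ½LI².
U = ½(9.150×10^-2 H)(9.74 A)² = 4.34 J.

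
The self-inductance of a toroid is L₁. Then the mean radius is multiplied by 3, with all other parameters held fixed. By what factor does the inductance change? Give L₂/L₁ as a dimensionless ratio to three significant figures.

L₂/L₁ = 0.333

For a toroid, L ∝ μᵣN²A/R.
L₂/L₁ = (3)^-1 = 0.333.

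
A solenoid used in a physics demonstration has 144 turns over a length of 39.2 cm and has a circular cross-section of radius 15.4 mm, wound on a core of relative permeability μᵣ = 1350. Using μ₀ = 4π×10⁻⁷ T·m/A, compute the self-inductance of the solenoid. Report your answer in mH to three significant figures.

A = πr² = π(1.540×10^-2 m)² = 7.451×10^-4 m².
For a long solenoid, L = μ₀μᵣN²A/ℓ.
L = (4π×10⁻⁷)(1350)(144)²(7.451×10^-4)/(0.392 m) = 6.686×10^-2 H.

L ≈ 66.9 mH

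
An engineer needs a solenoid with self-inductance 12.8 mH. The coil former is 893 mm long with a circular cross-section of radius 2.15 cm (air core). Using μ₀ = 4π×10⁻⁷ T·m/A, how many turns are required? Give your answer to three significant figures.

N ≈ 2500 turns

A = πr² = π(2.150×10^-2 m)² = 1.452×10^-3 m².
From L = μ₀N²A/ℓ, N = √(Lℓ / (μ₀A)).
N = √[(1.280×10^-2)(0.893) / ((4π×10⁻⁷)×1.452×10^-3)] = √(6.264×10^6) ≈ 2502.7.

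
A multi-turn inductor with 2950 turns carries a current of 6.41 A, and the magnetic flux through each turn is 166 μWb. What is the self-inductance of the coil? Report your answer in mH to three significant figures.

Self-inductance is defined by L = NΦ_B/I (flux linkage over current).
L = (2950)(1.660×10^-4 Wb)/(6.41 A) = 7.640×10^-2 H.

L ≈ 76.4 mH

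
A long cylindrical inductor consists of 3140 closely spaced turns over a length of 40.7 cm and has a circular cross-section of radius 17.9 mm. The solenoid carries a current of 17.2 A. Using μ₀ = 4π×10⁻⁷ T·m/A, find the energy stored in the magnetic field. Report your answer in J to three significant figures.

U ≈ 4.53 J

A = πr² = π(1.790×10^-2 m)² = 1.007×10^-3 m².
L = μ₀N²A/ℓ = (4π×10⁻⁷)(3140)²(1.007×10^-3)/(0.407) = 3.064×10^-2 H.
U = ½LI² = ½(3.064×10^-2)(17.2)² = 4.533 J.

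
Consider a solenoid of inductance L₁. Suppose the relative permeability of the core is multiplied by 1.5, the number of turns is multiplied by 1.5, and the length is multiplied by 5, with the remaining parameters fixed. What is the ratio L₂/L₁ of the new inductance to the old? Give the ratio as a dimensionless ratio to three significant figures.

L₂/L₁ = 0.675

For a solenoid, L ∝ μᵣN²A/ℓ.
L₂/L₁ = (1.5) × (1.5)^2 × (5)^-1 = 0.675.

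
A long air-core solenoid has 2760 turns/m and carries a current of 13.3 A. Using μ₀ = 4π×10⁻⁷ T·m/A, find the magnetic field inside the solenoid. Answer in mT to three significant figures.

B ≈ 46.1 mT

Inside a long solenoid, B = μ₀nI.
B = (4π×10⁻⁷)(2.760×10^3 m⁻¹)(13.3 A) = 4.613×10^-2 T.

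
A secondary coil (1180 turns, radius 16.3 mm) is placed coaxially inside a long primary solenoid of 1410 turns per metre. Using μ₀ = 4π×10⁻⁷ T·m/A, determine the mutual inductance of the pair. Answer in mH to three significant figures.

M ≈ 1.75 mH

The outer solenoid produces a uniform field B₁ = μ₀n₁I₁ across the inner coil,
so the flux linkage is N₂Φ = N₂B₁A₂ = μ₀n₁N₂A₂·I₁, giving M = μ₀n₁N₂A₂.
A₂ = πr² = π(1.630×10^-2 m)² = 8.347×10^-4 m².
M = (4π×10⁻⁷)(1410)(1180)(8.347×10^-4) = 1.745×10^-3 H.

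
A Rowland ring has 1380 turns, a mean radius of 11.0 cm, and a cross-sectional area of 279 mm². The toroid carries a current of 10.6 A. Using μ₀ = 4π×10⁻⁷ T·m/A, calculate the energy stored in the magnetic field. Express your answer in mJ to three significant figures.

U ≈ 54.3 mJ

L = μ₀N²A/(2πR) = (4π×10⁻⁷)(1380)²(2.790×10^-4)/(2π×0.11) = 9.661×10^-4 H.
U = ½LI² = ½(9.661×10^-4)(10.6)² = 5.427×10^-2 J.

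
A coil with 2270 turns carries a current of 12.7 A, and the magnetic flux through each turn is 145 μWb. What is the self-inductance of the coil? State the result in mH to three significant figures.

Self-inductance is defined by L = NΦ_B/I (flux linkage over current).
L = (2270)(1.450×10^-4 Wb)/(12.7 A) = 2.592×10^-2 H.

L ≈ 25.9 mH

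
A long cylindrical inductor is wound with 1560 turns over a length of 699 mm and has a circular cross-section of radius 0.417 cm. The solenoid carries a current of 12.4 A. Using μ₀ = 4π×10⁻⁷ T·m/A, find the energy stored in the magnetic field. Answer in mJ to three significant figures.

U ≈ 18.4 mJ

A = πr² = π(4.170×10^-3 m)² = 5.463×10^-5 m².
L = μ₀N²A/ℓ = (4π×10⁻⁷)(1560)²(5.463×10^-5)/(0.699) = 2.390×10^-4 H.
U = ½LI² = ½(2.390×10^-4)(12.4)² = 1.837×10^-2 J.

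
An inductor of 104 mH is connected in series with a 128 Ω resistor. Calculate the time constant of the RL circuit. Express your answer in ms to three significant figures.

τ ≈ 0.813 ms

τ = L/R = (0.104 H)/(128 Ω) = 8.125×10^-4 s.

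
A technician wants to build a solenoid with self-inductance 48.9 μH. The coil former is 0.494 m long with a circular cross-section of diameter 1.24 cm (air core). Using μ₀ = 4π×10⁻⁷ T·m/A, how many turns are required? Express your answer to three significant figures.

A = π(d/2)² = π(6.200×10^-3 m)² = 1.208×10^-4 m².
From L = μ₀N²A/ℓ, N = √(Lℓ / (μ₀A)).
N = √[(4.890×10^-5)(0.494) / ((4π×10⁻⁷)×1.208×10^-4)] = √(1.592×10^5) ≈ 399.0.

N ≈ 399 turns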